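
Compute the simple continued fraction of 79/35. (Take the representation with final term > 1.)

79 = 2*35 + 9
35 = 3*9 + 8
9 = 1*8 + 1
8 = 8*1 + 0  (stop)
So 79/35 = [2; 3, 1, 8].

[2; 3, 1, 8]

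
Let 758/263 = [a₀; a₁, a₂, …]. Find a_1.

1

758 = 2·263 + 232   →  a_0 = 2
263 = 1·232 + 31   →  a_1 = 1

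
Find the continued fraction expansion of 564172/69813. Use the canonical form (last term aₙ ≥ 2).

[8; 12, 3, 6, 2, 19, 3, 2]

564172 = 8·69813 + 5668
69813 = 12·5668 + 1797
5668 = 3·1797 + 277
1797 = 6·277 + 135
277 = 2·135 + 7
135 = 19·7 + 2
7 = 3·2 + 1
2 = 2·1 + 0  (stop)
So 564172/69813 = [8; 12, 3, 6, 2, 19, 3, 2].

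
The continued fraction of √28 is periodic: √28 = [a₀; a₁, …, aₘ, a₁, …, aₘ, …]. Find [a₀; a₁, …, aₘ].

a₀ = ⌊√28⌋ = 5.

[5; 3, 2, 3, 10]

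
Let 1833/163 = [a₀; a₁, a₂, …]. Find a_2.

1833 = 11·163 + 40   →  a_0 = 11
163 = 4·40 + 3   →  a_1 = 4
40 = 13·3 + 1   →  a_2 = 13

13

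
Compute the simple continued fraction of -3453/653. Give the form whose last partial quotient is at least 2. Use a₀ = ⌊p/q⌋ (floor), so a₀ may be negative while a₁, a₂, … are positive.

-3453 = -6*653 + 465
653 = 1*465 + 188
465 = 2*188 + 89
188 = 2*89 + 10
89 = 8*10 + 9
10 = 1*9 + 1
9 = 9*1 + 0  (stop)
So -3453/653 = [-6; 1, 2, 2, 8, 1, 9].

[-6; 1, 2, 2, 8, 1, 9]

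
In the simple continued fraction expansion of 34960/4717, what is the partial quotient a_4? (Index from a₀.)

12

34960 = 7·4717 + 1941   →  a_0 = 7
4717 = 2·1941 + 835   →  a_1 = 2
1941 = 2·835 + 271   →  a_2 = 2
835 = 3·271 + 22   →  a_3 = 3
271 = 12·22 + 7   →  a_4 = 12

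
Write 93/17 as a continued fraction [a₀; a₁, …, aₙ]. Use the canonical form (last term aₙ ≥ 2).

93 = 5×17 + 8
17 = 2×8 + 1
8 = 8×1 + 0  (stop)
So 93/17 = [5; 2, 8].

[5; 2, 8]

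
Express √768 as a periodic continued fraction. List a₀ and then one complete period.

a₀ = ⌊√768⌋ = 27.
With m₀=0, d₀=1 and mₖ₊₁ = dₖaₖ − mₖ, dₖ₊₁ = (n − mₖ₊₁²)/dₖ, aₖ₊₁ = ⌊(a₀+mₖ₊₁)/dₖ₊₁⌋:
  k=1: m=27, d=39, a=1
  k=2: m=12, d=16, a=2
  k=3: m=20, d=23, a=2
  k=4: m=26, d=4, a=13
  k=5: m=26, d=23, a=2
  k=6: m=20, d=16, a=2
  k=7: m=12, d=39, a=1
  k=8: m=27, d=1, a=54
d=1 and a=2a₀=54 at k=8, so the next step gives (m, d) = (27, 39) again — its k=1 value — and the period has length 8.

[27; 1, 2, 2, 13, 2, 2, 1, 54]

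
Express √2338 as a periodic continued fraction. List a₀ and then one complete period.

[48; 2, 1, 5, 48, 5, 1, 2, 96]

a₀ = ⌊√2338⌋ = 48.
With m₀=0, d₀=1 and mₖ₊₁ = dₖaₖ − mₖ, dₖ₊₁ = (n − mₖ₊₁²)/dₖ, aₖ₊₁ = ⌊(a₀+mₖ₊₁)/dₖ₊₁⌋:
  k=1: m=48, d=34, a=2
  k=2: m=20, d=57, a=1
  k=3: m=37, d=17, a=5
  k=4: m=48, d=2, a=48
  k=5: m=48, d=17, a=5
  k=6: m=37, d=57, a=1
  k=7: m=20, d=34, a=2
  k=8: m=48, d=1, a=96
d=1 and a=2a₀=96 at k=8, so the next step gives (m, d) = (48, 34) again — its k=1 value — and the period has length 8.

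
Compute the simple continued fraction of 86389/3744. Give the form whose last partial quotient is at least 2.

86389 = 23×3744 + 277
3744 = 13×277 + 143
277 = 1×143 + 134
143 = 1×134 + 9
134 = 14×9 + 8
9 = 1×8 + 1
8 = 8×1 + 0  (stop)
So 86389/3744 = [23; 13, 1, 1, 14, 1, 8].

[23; 13, 1, 1, 14, 1, 8]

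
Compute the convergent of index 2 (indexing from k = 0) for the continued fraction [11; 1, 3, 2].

47/4

Using pₖ = aₖpₖ₋₁ + pₖ₋₂, qₖ = aₖqₖ₋₁ + qₖ₋₂ (with p₋₁=1, p₋₂=0, q₋₁=0, q₋₂=1):
  k=0: a=11, p=11, q=1
  k=1: a=1, p=12, q=1
  k=2: a=3, p=47, q=4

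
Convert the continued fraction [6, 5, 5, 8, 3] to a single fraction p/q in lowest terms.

4118/665

Fold from the inside: start with 3/1.
  8 + 1/3 = 25/3
  5 + 3/25 = 128/25
  5 + 25/128 = 665/128
  6 + 128/665 = 4118/665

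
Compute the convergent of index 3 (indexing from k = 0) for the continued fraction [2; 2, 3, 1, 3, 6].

22/9

Using pₖ = aₖpₖ₋₁ + pₖ₋₂, qₖ = aₖqₖ₋₁ + qₖ₋₂ (with p₋₁=1, p₋₂=0, q₋₁=0, q₋₂=1):
  k=0: a=2, p=2, q=1
  k=1: a=2, p=5, q=2
  k=2: a=3, p=17, q=7
  k=3: a=1, p=22, q=9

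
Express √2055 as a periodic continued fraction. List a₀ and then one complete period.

[45; 3, 90]

a₀ = ⌊√2055⌋ = 45.
With m₀=0, d₀=1 and mₖ₊₁ = dₖaₖ − mₖ, dₖ₊₁ = (n − mₖ₊₁²)/dₖ, aₖ₊₁ = ⌊(a₀+mₖ₊₁)/dₖ₊₁⌋:
  k=1: m=45, d=30, a=3
  k=2: m=45, d=1, a=90
d=1 and a=2a₀=90 at k=2, so the next step gives (m, d) = (45, 30) again — its k=1 value — and the period has length 2.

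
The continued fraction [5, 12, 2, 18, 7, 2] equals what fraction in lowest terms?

Fold from the inside: start with 2/1.
  7 + 1/2 = 15/2
  18 + 2/15 = 272/15
  2 + 15/272 = 559/272
  12 + 272/559 = 6980/559
  5 + 559/6980 = 35459/6980

35459/6980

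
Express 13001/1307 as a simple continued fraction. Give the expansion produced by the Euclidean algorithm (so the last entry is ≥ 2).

[9; 1, 17, 1, 16, 4]

13001 = 9*1307 + 1238
1307 = 1*1238 + 69
1238 = 17*69 + 65
69 = 1*65 + 4
65 = 16*4 + 1
4 = 4*1 + 0  (stop)
So 13001/1307 = [9; 1, 17, 1, 16, 4].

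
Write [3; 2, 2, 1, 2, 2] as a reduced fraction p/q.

Fold from the inside: start with 2/1.
  2 + 1/2 = 5/2
  1 + 2/5 = 7/5
  2 + 5/7 = 19/7
  2 + 7/19 = 45/19
  3 + 19/45 = 154/45

154/45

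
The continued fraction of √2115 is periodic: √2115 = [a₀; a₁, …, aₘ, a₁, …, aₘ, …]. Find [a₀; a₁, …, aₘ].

[45; 1, 90]

a₀ = ⌊√2115⌋ = 45.
With m₀=0, d₀=1 and mₖ₊₁ = dₖaₖ − mₖ, dₖ₊₁ = (n − mₖ₊₁²)/dₖ, aₖ₊₁ = ⌊(a₀+mₖ₊₁)/dₖ₊₁⌋:
  k=1: m=45, d=90, a=1
  k=2: m=45, d=1, a=90
d=1 and a=2a₀=90 at k=2, so the next step gives (m, d) = (45, 90) again — its k=1 value — and the period has length 2.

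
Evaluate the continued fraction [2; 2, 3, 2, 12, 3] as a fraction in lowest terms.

1494/613

Fold from the inside: start with 3/1.
  12 + 1/3 = 37/3
  2 + 3/37 = 77/37
  3 + 37/77 = 268/77
  2 + 77/268 = 613/268
  2 + 268/613 = 1494/613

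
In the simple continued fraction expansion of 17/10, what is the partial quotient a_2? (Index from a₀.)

2

17 = 1·10 + 7   →  a_0 = 1
10 = 1·7 + 3   →  a_1 = 1
7 = 2·3 + 1   →  a_2 = 2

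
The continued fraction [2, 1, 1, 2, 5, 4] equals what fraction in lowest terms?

Using pₖ = aₖpₖ₋₁ + pₖ₋₂ and qₖ = aₖqₖ₋₁ + qₖ₋₂:
  k=0: a=2, p=2, q=1
  k=1: a=1, p=3, q=1
  k=2: a=1, p=5, q=2
  k=3: a=2, p=13, q=5
  k=4: a=5, p=70, q=27
  k=5: a=4, p=293, q=113

293/113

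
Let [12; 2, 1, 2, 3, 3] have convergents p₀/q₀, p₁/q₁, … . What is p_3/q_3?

Using pₖ = aₖpₖ₋₁ + pₖ₋₂, qₖ = aₖqₖ₋₁ + qₖ₋₂ (with p₋₁=1, p₋₂=0, q₋₁=0, q₋₂=1):
  k=0: a=12, p=12, q=1
  k=1: a=2, p=25, q=2
  k=2: a=1, p=37, q=3
  k=3: a=2, p=99, q=8

99/8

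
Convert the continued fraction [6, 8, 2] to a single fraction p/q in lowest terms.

Fold from the inside: start with 2/1.
  8 + 1/2 = 17/2
  6 + 2/17 = 104/17

104/17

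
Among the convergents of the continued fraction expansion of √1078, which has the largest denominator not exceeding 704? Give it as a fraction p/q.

12969/395

√1078 = [32; 1, 4, 1, 64, …] (period length 4).
Convergents:
  p_0/q_0 = 32/1
  p_1/q_1 = 33/1
  p_2/q_2 = 164/5
  p_3/q_3 = 197/6
  p_4/q_4 = 12772/389
  p_5/q_5 = 12969/395
  p_6/q_6 = 64648/1969
q_5 = 395 ≤ 704 < 1969 = q_6, so the answer is 12969/395.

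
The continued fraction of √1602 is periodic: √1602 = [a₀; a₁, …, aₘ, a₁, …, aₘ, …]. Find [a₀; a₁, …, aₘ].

a₀ = ⌊√1602⌋ = 40.
With m₀=0, d₀=1 and mₖ₊₁ = dₖaₖ − mₖ, dₖ₊₁ = (n − mₖ₊₁²)/dₖ, aₖ₊₁ = ⌊(a₀+mₖ₊₁)/dₖ₊₁⌋:
  k=1: m=40, d=2, a=40
  k=2: m=40, d=1, a=80
d=1 and a=2a₀=80 at k=2, so the next step gives (m, d) = (40, 2) again — its k=1 value — and the period has length 2.

[40; 40, 80]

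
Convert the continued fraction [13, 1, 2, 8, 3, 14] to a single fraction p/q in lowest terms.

15280/1117

Using pₖ = aₖpₖ₋₁ + pₖ₋₂ and qₖ = aₖqₖ₋₁ + qₖ₋₂:
  k=0: a=13, p=13, q=1
  k=1: a=1, p=14, q=1
  k=2: a=2, p=41, q=3
  k=3: a=8, p=342, q=25
  k=4: a=3, p=1067, q=78
  k=5: a=14, p=15280, q=1117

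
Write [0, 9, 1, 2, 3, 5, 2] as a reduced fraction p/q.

Using pₖ = aₖpₖ₋₁ + pₖ₋₂ and qₖ = aₖqₖ₋₁ + qₖ₋₂:
  k=0: a=0, p=0, q=1
  k=1: a=9, p=1, q=9
  k=2: a=1, p=1, q=10
  k=3: a=2, p=3, q=29
  k=4: a=3, p=10, q=97
  k=5: a=5, p=53, q=514
  k=6: a=2, p=116, q=1125

116/1125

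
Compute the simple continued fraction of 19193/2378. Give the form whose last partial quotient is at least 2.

19193 = 8*2378 + 169
2378 = 14*169 + 12
169 = 14*12 + 1
12 = 12*1 + 0  (stop)
So 19193/2378 = [8; 14, 14, 12].

[8; 14, 14, 12]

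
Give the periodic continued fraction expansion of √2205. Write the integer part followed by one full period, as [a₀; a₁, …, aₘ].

[46; 1, 22, 2, 22, 1, 92]

a₀ = ⌊√2205⌋ = 46.
With m₀=0, d₀=1 and mₖ₊₁ = dₖaₖ − mₖ, dₖ₊₁ = (n − mₖ₊₁²)/dₖ, aₖ₊₁ = ⌊(a₀+mₖ₊₁)/dₖ₊₁⌋:
  k=1: m=46, d=89, a=1
  k=2: m=43, d=4, a=22
  k=3: m=45, d=45, a=2
  k=4: m=45, d=4, a=22
  k=5: m=43, d=89, a=1
  k=6: m=46, d=1, a=92
d=1 and a=2a₀=92 at k=6, so the next step gives (m, d) = (46, 89) again — its k=1 value — and the period has length 6.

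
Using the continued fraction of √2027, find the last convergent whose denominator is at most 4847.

182385/4051

√2027 = [45; 45, 90, …] (period length 2).
Convergents:
  p_0/q_0 = 45/1
  p_1/q_1 = 2026/45
  p_2/q_2 = 182385/4051
  p_3/q_3 = 8209351/182340
q_2 = 4051 ≤ 4847 < 182340 = q_3, so the answer is 182385/4051.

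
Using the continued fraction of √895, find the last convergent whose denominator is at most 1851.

√895 = [29; 1, 10, 1, 58, …] (period length 4).
Convergents:
  p_0/q_0 = 29/1
  p_1/q_1 = 30/1
  p_2/q_2 = 329/11
  p_3/q_3 = 359/12
  p_4/q_4 = 21151/707
  p_5/q_5 = 21510/719
  p_6/q_6 = 236251/7897
q_5 = 719 ≤ 1851 < 7897 = q_6, so the answer is 21510/719.

21510/719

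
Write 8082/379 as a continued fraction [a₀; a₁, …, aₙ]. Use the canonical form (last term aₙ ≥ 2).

8082 = 21·379 + 123
379 = 3·123 + 10
123 = 12·10 + 3
10 = 3·3 + 1
3 = 3·1 + 0  (stop)
So 8082/379 = [21; 3, 12, 3, 3].

[21; 3, 12, 3, 3]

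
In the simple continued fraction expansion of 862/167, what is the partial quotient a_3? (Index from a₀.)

2

862 = 5·167 + 27   →  a_0 = 5
167 = 6·27 + 5   →  a_1 = 6
27 = 5·5 + 2   →  a_2 = 5
5 = 2·2 + 1   →  a_3 = 2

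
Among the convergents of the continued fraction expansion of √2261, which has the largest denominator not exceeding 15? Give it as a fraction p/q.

523/11

√2261 = [47; 1, 1, 4, 1, 1, 94, …] (period length 6).
Convergents:
  p_0/q_0 = 47/1
  p_1/q_1 = 48/1
  p_2/q_2 = 95/2
  p_3/q_3 = 428/9
  p_4/q_4 = 523/11
  p_5/q_5 = 951/20
q_4 = 11 ≤ 15 < 20 = q_5, so the answer is 523/11.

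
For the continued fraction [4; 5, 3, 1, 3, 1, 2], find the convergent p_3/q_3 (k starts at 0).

88/21

Using pₖ = aₖpₖ₋₁ + pₖ₋₂, qₖ = aₖqₖ₋₁ + qₖ₋₂ (with p₋₁=1, p₋₂=0, q₋₁=0, q₋₂=1):
  k=0: a=4, p=4, q=1
  k=1: a=5, p=21, q=5
  k=2: a=3, p=67, q=16
  k=3: a=1, p=88, q=21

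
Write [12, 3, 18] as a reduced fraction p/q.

678/55

Using pₖ = aₖpₖ₋₁ + pₖ₋₂ and qₖ = aₖqₖ₋₁ + qₖ₋₂:
  k=0: a=12, p=12, q=1
  k=1: a=3, p=37, q=3
  k=2: a=18, p=678, q=55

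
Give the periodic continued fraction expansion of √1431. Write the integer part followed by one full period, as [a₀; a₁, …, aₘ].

[37; 1, 4, 1, 4, 1, 74]

a₀ = ⌊√1431⌋ = 37.
With m₀=0, d₀=1 and mₖ₊₁ = dₖaₖ − mₖ, dₖ₊₁ = (n − mₖ₊₁²)/dₖ, aₖ₊₁ = ⌊(a₀+mₖ₊₁)/dₖ₊₁⌋:
  k=1: m=37, d=62, a=1
  k=2: m=25, d=13, a=4
  k=3: m=27, d=54, a=1
  k=4: m=27, d=13, a=4
  k=5: m=25, d=62, a=1
  k=6: m=37, d=1, a=74
d=1 and a=2a₀=74 at k=6, so the next step gives (m, d) = (37, 62) again — its k=1 value — and the period has length 6.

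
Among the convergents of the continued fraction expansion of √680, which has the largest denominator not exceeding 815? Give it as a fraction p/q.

17654/677

√680 = [26; 13, 52, …] (period length 2).
Convergents:
  p_0/q_0 = 26/1
  p_1/q_1 = 339/13
  p_2/q_2 = 17654/677
  p_3/q_3 = 229841/8814
q_2 = 677 ≤ 815 < 8814 = q_3, so the answer is 17654/677.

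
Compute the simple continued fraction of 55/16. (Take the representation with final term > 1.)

55 = 3×16 + 7
16 = 2×7 + 2
7 = 3×2 + 1
2 = 2×1 + 0  (stop)
So 55/16 = [3; 2, 3, 2].

[3; 2, 3, 2]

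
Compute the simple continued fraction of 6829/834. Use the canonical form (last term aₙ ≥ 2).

6829 = 8*834 + 157
834 = 5*157 + 49
157 = 3*49 + 10
49 = 4*10 + 9
10 = 1*9 + 1
9 = 9*1 + 0  (stop)
So 6829/834 = [8; 5, 3, 4, 1, 9].

[8; 5, 3, 4, 1, 9]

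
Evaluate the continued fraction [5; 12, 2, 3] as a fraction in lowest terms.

442/87

Fold from the inside: start with 3/1.
  2 + 1/3 = 7/3
  12 + 3/7 = 87/7
  5 + 7/87 = 442/87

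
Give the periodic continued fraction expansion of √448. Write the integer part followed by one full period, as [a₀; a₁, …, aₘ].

a₀ = ⌊√448⌋ = 21.
With m₀=0, d₀=1 and mₖ₊₁ = dₖaₖ − mₖ, dₖ₊₁ = (n − mₖ₊₁²)/dₖ, aₖ₊₁ = ⌊(a₀+mₖ₊₁)/dₖ₊₁⌋:
  k=1: m=21, d=7, a=6
  k=2: m=21, d=1, a=42
d=1 and a=2a₀=42 at k=2, so the next step gives (m, d) = (21, 7) again — its k=1 value — and the period has length 2.

[21; 6, 42]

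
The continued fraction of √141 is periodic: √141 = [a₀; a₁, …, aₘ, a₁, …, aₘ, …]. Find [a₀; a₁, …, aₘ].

[11; 1, 6, 1, 22]

a₀ = ⌊√141⌋ = 11.
With m₀=0, d₀=1 and mₖ₊₁ = dₖaₖ − mₖ, dₖ₊₁ = (n − mₖ₊₁²)/dₖ, aₖ₊₁ = ⌊(a₀+mₖ₊₁)/dₖ₊₁⌋:
  k=1: m=11, d=20, a=1
  k=2: m=9, d=3, a=6
  k=3: m=9, d=20, a=1
  k=4: m=11, d=1, a=22
d=1 and a=2a₀=22 at k=4, so the next step gives (m, d) = (11, 20) again — its k=1 value — and the period has length 4.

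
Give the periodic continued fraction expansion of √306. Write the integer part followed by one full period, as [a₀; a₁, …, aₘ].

a₀ = ⌊√306⌋ = 17.
With m₀=0, d₀=1 and mₖ₊₁ = dₖaₖ − mₖ, dₖ₊₁ = (n − mₖ₊₁²)/dₖ, aₖ₊₁ = ⌊(a₀+mₖ₊₁)/dₖ₊₁⌋:
  k=1: m=17, d=17, a=2
  k=2: m=17, d=1, a=34
d=1 and a=2a₀=34 at k=2, so the next step gives (m, d) = (17, 17) again — its k=1 value — and the period has length 2.

[17; 2, 34]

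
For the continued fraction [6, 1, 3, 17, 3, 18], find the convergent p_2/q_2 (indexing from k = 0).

27/4

Using pₖ = aₖpₖ₋₁ + pₖ₋₂, qₖ = aₖqₖ₋₁ + qₖ₋₂ (with p₋₁=1, p₋₂=0, q₋₁=0, q₋₂=1):
  k=0: a=6, p=6, q=1
  k=1: a=1, p=7, q=1
  k=2: a=3, p=27, q=4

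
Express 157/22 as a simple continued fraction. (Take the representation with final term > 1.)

157 = 7*22 + 3
22 = 7*3 + 1
3 = 3*1 + 0  (stop)
So 157/22 = [7; 7, 3].

[7; 7, 3]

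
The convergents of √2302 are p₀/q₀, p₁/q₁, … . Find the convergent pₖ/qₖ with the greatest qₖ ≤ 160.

√2302 = [47; 1, 46, 1, 94, …] (period length 4).
Convergents:
  p_0/q_0 = 47/1
  p_1/q_1 = 48/1
  p_2/q_2 = 2255/47
  p_3/q_3 = 2303/48
  p_4/q_4 = 218737/4559
q_3 = 48 ≤ 160 < 4559 = q_4, so the answer is 2303/48.

2303/48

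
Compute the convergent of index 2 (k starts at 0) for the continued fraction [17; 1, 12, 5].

233/13

Using pₖ = aₖpₖ₋₁ + pₖ₋₂, qₖ = aₖqₖ₋₁ + qₖ₋₂ (with p₋₁=1, p₋₂=0, q₋₁=0, q₋₂=1):
  k=0: a=17, p=17, q=1
  k=1: a=1, p=18, q=1
  k=2: a=12, p=233, q=13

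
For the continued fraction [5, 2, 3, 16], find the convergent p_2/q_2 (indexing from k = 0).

38/7

Using pₖ = aₖpₖ₋₁ + pₖ₋₂, qₖ = aₖqₖ₋₁ + qₖ₋₂ (with p₋₁=1, p₋₂=0, q₋₁=0, q₋₂=1):
  k=0: a=5, p=5, q=1
  k=1: a=2, p=11, q=2
  k=2: a=3, p=38, q=7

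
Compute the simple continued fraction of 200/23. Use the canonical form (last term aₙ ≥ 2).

200 = 8*23 + 16
23 = 1*16 + 7
16 = 2*7 + 2
7 = 3*2 + 1
2 = 2*1 + 0  (stop)
So 200/23 = [8; 1, 2, 3, 2].

[8; 1, 2, 3, 2]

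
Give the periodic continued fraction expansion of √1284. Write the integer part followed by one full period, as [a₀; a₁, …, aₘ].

[35; 1, 4, 1, 70]

a₀ = ⌊√1284⌋ = 35.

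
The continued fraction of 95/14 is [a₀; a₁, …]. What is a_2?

95 = 6·14 + 11   →  a_0 = 6
14 = 1·11 + 3   →  a_1 = 1
11 = 3·3 + 2   →  a_2 = 3

3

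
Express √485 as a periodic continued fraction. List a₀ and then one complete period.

a₀ = ⌊√485⌋ = 22.

[22; 44]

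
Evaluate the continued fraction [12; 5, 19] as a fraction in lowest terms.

1171/96

Fold from the inside: start with 19/1.
  5 + 1/19 = 96/19
  12 + 19/96 = 1171/96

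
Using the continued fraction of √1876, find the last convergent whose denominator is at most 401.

8446/195

√1876 = [43; 3, 5, 12, 5, 3, 86, …] (period length 6).
Convergents:
  p_0/q_0 = 43/1
  p_1/q_1 = 130/3
  p_2/q_2 = 693/16
  p_3/q_3 = 8446/195
  p_4/q_4 = 42923/991
q_3 = 195 ≤ 401 < 991 = q_4, so the answer is 8446/195.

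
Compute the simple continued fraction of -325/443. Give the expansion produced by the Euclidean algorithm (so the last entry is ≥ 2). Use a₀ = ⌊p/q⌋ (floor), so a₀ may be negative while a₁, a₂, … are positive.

-325 = -1×443 + 118
443 = 3×118 + 89
118 = 1×89 + 29
89 = 3×29 + 2
29 = 14×2 + 1
2 = 2×1 + 0  (stop)
So -325/443 = [-1; 3, 1, 3, 14, 2].

[-1; 3, 1, 3, 14, 2]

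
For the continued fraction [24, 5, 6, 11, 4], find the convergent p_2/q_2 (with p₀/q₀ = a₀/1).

750/31

Using pₖ = aₖpₖ₋₁ + pₖ₋₂, qₖ = aₖqₖ₋₁ + qₖ₋₂ (with p₋₁=1, p₋₂=0, q₋₁=0, q₋₂=1):
  k=0: a=24, p=24, q=1
  k=1: a=5, p=121, q=5
  k=2: a=6, p=750, q=31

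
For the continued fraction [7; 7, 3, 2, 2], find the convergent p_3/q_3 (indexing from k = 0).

Using pₖ = aₖpₖ₋₁ + pₖ₋₂, qₖ = aₖqₖ₋₁ + qₖ₋₂ (with p₋₁=1, p₋₂=0, q₋₁=0, q₋₂=1):
  k=0: a=7, p=7, q=1
  k=1: a=7, p=50, q=7
  k=2: a=3, p=157, q=22
  k=3: a=2, p=364, q=51

364/51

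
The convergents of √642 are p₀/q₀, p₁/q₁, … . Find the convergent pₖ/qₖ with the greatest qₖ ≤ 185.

√642 = [25; 2, 1, 24, 1, 2, 50, …] (period length 6).
Convergents:
  p_0/q_0 = 25/1
  p_1/q_1 = 51/2
  p_2/q_2 = 76/3
  p_3/q_3 = 1875/74
  p_4/q_4 = 1951/77
  p_5/q_5 = 5777/228
q_4 = 77 ≤ 185 < 228 = q_5, so the answer is 1951/77.

1951/77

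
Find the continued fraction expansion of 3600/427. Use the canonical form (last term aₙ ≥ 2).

3600 = 8*427 + 184
427 = 2*184 + 59
184 = 3*59 + 7
59 = 8*7 + 3
7 = 2*3 + 1
3 = 3*1 + 0  (stop)
So 3600/427 = [8; 2, 3, 8, 2, 3].

[8; 2, 3, 8, 2, 3]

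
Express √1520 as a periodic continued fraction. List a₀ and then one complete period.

[38; 1, 76]

a₀ = ⌊√1520⌋ = 38.
With m₀=0, d₀=1 and mₖ₊₁ = dₖaₖ − mₖ, dₖ₊₁ = (n − mₖ₊₁²)/dₖ, aₖ₊₁ = ⌊(a₀+mₖ₊₁)/dₖ₊₁⌋:
  k=1: m=38, d=76, a=1
  k=2: m=38, d=1, a=76
d=1 and a=2a₀=76 at k=2, so the next step gives (m, d) = (38, 76) again — its k=1 value — and the period has length 2.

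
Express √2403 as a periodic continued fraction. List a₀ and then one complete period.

[49; 49, 98]

a₀ = ⌊√2403⌋ = 49.
With m₀=0, d₀=1 and mₖ₊₁ = dₖaₖ − mₖ, dₖ₊₁ = (n − mₖ₊₁²)/dₖ, aₖ₊₁ = ⌊(a₀+mₖ₊₁)/dₖ₊₁⌋:
  k=1: m=49, d=2, a=49
  k=2: m=49, d=1, a=98
d=1 and a=2a₀=98 at k=2, so the next step gives (m, d) = (49, 2) again — its k=1 value — and the period has length 2.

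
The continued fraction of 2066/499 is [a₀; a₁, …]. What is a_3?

1

2066 = 4·499 + 70   →  a_0 = 4
499 = 7·70 + 9   →  a_1 = 7
70 = 7·9 + 7   →  a_2 = 7
9 = 1·7 + 2   →  a_3 = 1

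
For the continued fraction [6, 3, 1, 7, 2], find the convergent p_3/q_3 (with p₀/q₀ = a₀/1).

Using pₖ = aₖpₖ₋₁ + pₖ₋₂, qₖ = aₖqₖ₋₁ + qₖ₋₂ (with p₋₁=1, p₋₂=0, q₋₁=0, q₋₂=1):
  k=0: a=6, p=6, q=1
  k=1: a=3, p=19, q=3
  k=2: a=1, p=25, q=4
  k=3: a=7, p=194, q=31

194/31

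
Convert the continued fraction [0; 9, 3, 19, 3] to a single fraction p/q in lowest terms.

Fold from the inside: start with 3/1.
  19 + 1/3 = 58/3
  3 + 3/58 = 177/58
  9 + 58/177 = 1651/177
  0 + 177/1651 = 177/1651

177/1651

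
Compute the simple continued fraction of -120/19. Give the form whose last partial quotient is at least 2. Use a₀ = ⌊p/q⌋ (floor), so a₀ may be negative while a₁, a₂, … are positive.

-120 = -7*19 + 13
19 = 1*13 + 6
13 = 2*6 + 1
6 = 6*1 + 0  (stop)
So -120/19 = [-7; 1, 2, 6].

[-7; 1, 2, 6]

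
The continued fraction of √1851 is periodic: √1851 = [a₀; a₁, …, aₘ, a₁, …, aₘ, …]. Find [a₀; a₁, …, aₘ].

a₀ = ⌊√1851⌋ = 43.
With m₀=0, d₀=1 and mₖ₊₁ = dₖaₖ − mₖ, dₖ₊₁ = (n − mₖ₊₁²)/dₖ, aₖ₊₁ = ⌊(a₀+mₖ₊₁)/dₖ₊₁⌋:
  k=1: m=43, d=2, a=43
  k=2: m=43, d=1, a=86
d=1 and a=2a₀=86 at k=2, so the next step gives (m, d) = (43, 2) again — its k=1 value — and the period has length 2.

[43; 43, 86]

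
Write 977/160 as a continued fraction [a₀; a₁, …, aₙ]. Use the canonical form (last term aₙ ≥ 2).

[6; 9, 2, 2, 3]

977 = 6·160 + 17
160 = 9·17 + 7
17 = 2·7 + 3
7 = 2·3 + 1
3 = 3·1 + 0  (stop)
So 977/160 = [6; 9, 2, 2, 3].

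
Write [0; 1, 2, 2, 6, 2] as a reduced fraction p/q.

Fold from the inside: start with 2/1.
  6 + 1/2 = 13/2
  2 + 2/13 = 28/13
  2 + 13/28 = 69/28
  1 + 28/69 = 97/69
  0 + 69/97 = 69/97

69/97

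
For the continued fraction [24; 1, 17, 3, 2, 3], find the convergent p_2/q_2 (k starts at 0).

Using pₖ = aₖpₖ₋₁ + pₖ₋₂, qₖ = aₖqₖ₋₁ + qₖ₋₂ (with p₋₁=1, p₋₂=0, q₋₁=0, q₋₂=1):
  k=0: a=24, p=24, q=1
  k=1: a=1, p=25, q=1
  k=2: a=17, p=449, q=18

449/18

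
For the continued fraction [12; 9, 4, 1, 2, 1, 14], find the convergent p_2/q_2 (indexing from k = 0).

448/37

Using pₖ = aₖpₖ₋₁ + pₖ₋₂, qₖ = aₖqₖ₋₁ + qₖ₋₂ (with p₋₁=1, p₋₂=0, q₋₁=0, q₋₂=1):
  k=0: a=12, p=12, q=1
  k=1: a=9, p=109, q=9
  k=2: a=4, p=448, q=37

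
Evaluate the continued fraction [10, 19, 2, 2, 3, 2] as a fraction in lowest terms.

Fold from the inside: start with 2/1.
  3 + 1/2 = 7/2
  2 + 2/7 = 16/7
  2 + 7/16 = 39/16
  19 + 16/39 = 757/39
  10 + 39/757 = 7609/757

7609/757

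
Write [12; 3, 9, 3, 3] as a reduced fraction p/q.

Using pₖ = aₖpₖ₋₁ + pₖ₋₂ and qₖ = aₖqₖ₋₁ + qₖ₋₂:
  k=0: a=12, p=12, q=1
  k=1: a=3, p=37, q=3
  k=2: a=9, p=345, q=28
  k=3: a=3, p=1072, q=87
  k=4: a=3, p=3561, q=289

3561/289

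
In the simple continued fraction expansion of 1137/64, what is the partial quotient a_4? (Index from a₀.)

1

1137 = 17·64 + 49   →  a_0 = 17
64 = 1·49 + 15   →  a_1 = 1
49 = 3·15 + 4   →  a_2 = 3
15 = 3·4 + 3   →  a_3 = 3
4 = 1·3 + 1   →  a_4 = 1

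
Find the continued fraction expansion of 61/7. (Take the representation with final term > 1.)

[8; 1, 2, 2]

61 = 8*7 + 5
7 = 1*5 + 2
5 = 2*2 + 1
2 = 2*1 + 0  (stop)
So 61/7 = [8; 1, 2, 2].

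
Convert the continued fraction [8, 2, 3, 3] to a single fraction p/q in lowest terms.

Fold from the inside: start with 3/1.
  3 + 1/3 = 10/3
  2 + 3/10 = 23/10
  8 + 10/23 = 194/23

194/23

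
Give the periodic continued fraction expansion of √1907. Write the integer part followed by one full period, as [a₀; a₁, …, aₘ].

a₀ = ⌊√1907⌋ = 43.
With m₀=0, d₀=1 and mₖ₊₁ = dₖaₖ − mₖ, dₖ₊₁ = (n − mₖ₊₁²)/dₖ, aₖ₊₁ = ⌊(a₀+mₖ₊₁)/dₖ₊₁⌋:
  k=1: m=43, d=58, a=1
  k=2: m=15, d=29, a=2
  k=3: m=43, d=2, a=43
  k=4: m=43, d=29, a=2
  k=5: m=15, d=58, a=1
  k=6: m=43, d=1, a=86
d=1 and a=2a₀=86 at k=6, so the next step gives (m, d) = (43, 58) again — its k=1 value — and the period has length 6.

[43; 1, 2, 43, 2, 1, 86]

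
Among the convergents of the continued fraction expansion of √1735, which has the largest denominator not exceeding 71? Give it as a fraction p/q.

√1735 = [41; 1, 1, 1, 7, 1, 1, 1, 82, …] (period length 8).
Convergents:
  p_0/q_0 = 41/1
  p_1/q_1 = 42/1
  p_2/q_2 = 83/2
  p_3/q_3 = 125/3
  p_4/q_4 = 958/23
  p_5/q_5 = 1083/26
  p_6/q_6 = 2041/49
  p_7/q_7 = 3124/75
q_6 = 49 ≤ 71 < 75 = q_7, so the answer is 2041/49.

2041/49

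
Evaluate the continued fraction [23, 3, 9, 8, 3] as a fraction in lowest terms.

16535/709

Fold from the inside: start with 3/1.
  8 + 1/3 = 25/3
  9 + 3/25 = 228/25
  3 + 25/228 = 709/228
  23 + 228/709 = 16535/709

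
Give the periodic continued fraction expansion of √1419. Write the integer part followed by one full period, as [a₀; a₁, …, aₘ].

[37; 1, 2, 37, 2, 1, 74]

a₀ = ⌊√1419⌋ = 37.
With m₀=0, d₀=1 and mₖ₊₁ = dₖaₖ − mₖ, dₖ₊₁ = (n − mₖ₊₁²)/dₖ, aₖ₊₁ = ⌊(a₀+mₖ₊₁)/dₖ₊₁⌋:
  k=1: m=37, d=50, a=1
  k=2: m=13, d=25, a=2
  k=3: m=37, d=2, a=37
  k=4: m=37, d=25, a=2
  k=5: m=13, d=50, a=1
  k=6: m=37, d=1, a=74
d=1 and a=2a₀=74 at k=6, so the next step gives (m, d) = (37, 50) again — its k=1 value — and the period has length 6.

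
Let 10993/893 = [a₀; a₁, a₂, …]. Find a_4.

7

10993 = 12·893 + 277   →  a_0 = 12
893 = 3·277 + 62   →  a_1 = 3
277 = 4·62 + 29   →  a_2 = 4
62 = 2·29 + 4   →  a_3 = 2
29 = 7·4 + 1   →  a_4 = 7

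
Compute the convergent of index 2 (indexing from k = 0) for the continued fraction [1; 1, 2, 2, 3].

5/3

Using pₖ = aₖpₖ₋₁ + pₖ₋₂, qₖ = aₖqₖ₋₁ + qₖ₋₂ (with p₋₁=1, p₋₂=0, q₋₁=0, q₋₂=1):
  k=0: a=1, p=1, q=1
  k=1: a=1, p=2, q=1
  k=2: a=2, p=5, q=3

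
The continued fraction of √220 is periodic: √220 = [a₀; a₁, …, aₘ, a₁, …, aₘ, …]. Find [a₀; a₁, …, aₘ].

a₀ = ⌊√220⌋ = 14.

[14; 1, 4, 1, 28]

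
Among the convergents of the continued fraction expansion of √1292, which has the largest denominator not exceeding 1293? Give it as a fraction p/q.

√1292 = [35; 1, 16, 1, 70, …] (period length 4).
Convergents:
  p_0/q_0 = 35/1
  p_1/q_1 = 36/1
  p_2/q_2 = 611/17
  p_3/q_3 = 647/18
  p_4/q_4 = 45901/1277
  p_5/q_5 = 46548/1295
q_4 = 1277 ≤ 1293 < 1295 = q_5, so the answer is 45901/1277.

45901/1277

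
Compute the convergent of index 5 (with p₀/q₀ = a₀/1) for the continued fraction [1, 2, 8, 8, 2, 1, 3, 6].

634/431

Using pₖ = aₖpₖ₋₁ + pₖ₋₂, qₖ = aₖqₖ₋₁ + qₖ₋₂ (with p₋₁=1, p₋₂=0, q₋₁=0, q₋₂=1):
  k=0: a=1, p=1, q=1
  k=1: a=2, p=3, q=2
  k=2: a=8, p=25, q=17
  k=3: a=8, p=203, q=138
  k=4: a=2, p=431, q=293
  k=5: a=1, p=634, q=431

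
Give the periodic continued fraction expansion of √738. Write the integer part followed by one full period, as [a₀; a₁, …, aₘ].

a₀ = ⌊√738⌋ = 27.

[27; 6, 54]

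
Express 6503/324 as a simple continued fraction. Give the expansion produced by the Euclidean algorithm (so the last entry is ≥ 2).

6503 = 20·324 + 23
324 = 14·23 + 2
23 = 11·2 + 1
2 = 2·1 + 0  (stop)
So 6503/324 = [20; 14, 11, 2].

[20; 14, 11, 2]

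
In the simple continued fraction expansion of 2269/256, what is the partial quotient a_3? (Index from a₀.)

3

2269 = 8·256 + 221   →  a_0 = 8
256 = 1·221 + 35   →  a_1 = 1
221 = 6·35 + 11   →  a_2 = 6
35 = 3·11 + 2   →  a_3 = 3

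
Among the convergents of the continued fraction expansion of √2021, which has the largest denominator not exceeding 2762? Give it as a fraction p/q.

45495/1012

√2021 = [44; 1, 21, 2, 21, 1, 88, …] (period length 6).
Convergents:
  p_0/q_0 = 44/1
  p_1/q_1 = 45/1
  p_2/q_2 = 989/22
  p_3/q_3 = 2023/45
  p_4/q_4 = 43472/967
  p_5/q_5 = 45495/1012
  p_6/q_6 = 4047032/90023
q_5 = 1012 ≤ 2762 < 90023 = q_6, so the answer is 45495/1012.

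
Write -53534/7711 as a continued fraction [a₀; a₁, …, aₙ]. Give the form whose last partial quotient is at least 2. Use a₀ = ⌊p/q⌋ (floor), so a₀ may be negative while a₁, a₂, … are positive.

-53534 = -7×7711 + 443
7711 = 17×443 + 180
443 = 2×180 + 83
180 = 2×83 + 14
83 = 5×14 + 13
14 = 1×13 + 1
13 = 13×1 + 0  (stop)
So -53534/7711 = [-7; 17, 2, 2, 5, 1, 13].

[-7; 17, 2, 2, 5, 1, 13]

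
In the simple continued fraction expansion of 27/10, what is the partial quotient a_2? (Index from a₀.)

27 = 2·10 + 7   →  a_0 = 2
10 = 1·7 + 3   →  a_1 = 1
7 = 2·3 + 1   →  a_2 = 2

2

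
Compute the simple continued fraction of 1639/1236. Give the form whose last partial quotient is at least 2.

1639 = 1*1236 + 403
1236 = 3*403 + 27
403 = 14*27 + 25
27 = 1*25 + 2
25 = 12*2 + 1
2 = 2*1 + 0  (stop)
So 1639/1236 = [1; 3, 14, 1, 12, 2].

[1; 3, 14, 1, 12, 2]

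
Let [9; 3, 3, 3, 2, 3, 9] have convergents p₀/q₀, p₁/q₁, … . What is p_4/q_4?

707/76

Using pₖ = aₖpₖ₋₁ + pₖ₋₂, qₖ = aₖqₖ₋₁ + qₖ₋₂ (with p₋₁=1, p₋₂=0, q₋₁=0, q₋₂=1):
  k=0: a=9, p=9, q=1
  k=1: a=3, p=28, q=3
  k=2: a=3, p=93, q=10
  k=3: a=3, p=307, q=33
  k=4: a=2, p=707, q=76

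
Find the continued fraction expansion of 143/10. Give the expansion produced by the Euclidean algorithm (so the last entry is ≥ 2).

[14; 3, 3]

143 = 14·10 + 3
10 = 3·3 + 1
3 = 3·1 + 0  (stop)
So 143/10 = [14; 3, 3].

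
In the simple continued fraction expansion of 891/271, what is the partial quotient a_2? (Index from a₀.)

891 = 3·271 + 78   →  a_0 = 3
271 = 3·78 + 37   →  a_1 = 3
78 = 2·37 + 4   →  a_2 = 2

2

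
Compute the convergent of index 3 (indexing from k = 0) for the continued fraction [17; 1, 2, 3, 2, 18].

Using pₖ = aₖpₖ₋₁ + pₖ₋₂, qₖ = aₖqₖ₋₁ + qₖ₋₂ (with p₋₁=1, p₋₂=0, q₋₁=0, q₋₂=1):
  k=0: a=17, p=17, q=1
  k=1: a=1, p=18, q=1
  k=2: a=2, p=53, q=3
  k=3: a=3, p=177, q=10

177/10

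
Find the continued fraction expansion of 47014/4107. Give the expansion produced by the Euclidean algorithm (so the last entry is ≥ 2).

47014 = 11·4107 + 1837
4107 = 2·1837 + 433
1837 = 4·433 + 105
433 = 4·105 + 13
105 = 8·13 + 1
13 = 13·1 + 0  (stop)
So 47014/4107 = [11; 2, 4, 4, 8, 13].

[11; 2, 4, 4, 8, 13]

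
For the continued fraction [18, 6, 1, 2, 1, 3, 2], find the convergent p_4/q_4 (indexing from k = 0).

490/27

Using pₖ = aₖpₖ₋₁ + pₖ₋₂, qₖ = aₖqₖ₋₁ + qₖ₋₂ (with p₋₁=1, p₋₂=0, q₋₁=0, q₋₂=1):
  k=0: a=18, p=18, q=1
  k=1: a=6, p=109, q=6
  k=2: a=1, p=127, q=7
  k=3: a=2, p=363, q=20
  k=4: a=1, p=490, q=27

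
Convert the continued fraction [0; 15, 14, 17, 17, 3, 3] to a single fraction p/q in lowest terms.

Using pₖ = aₖpₖ₋₁ + pₖ₋₂ and qₖ = aₖqₖ₋₁ + qₖ₋₂:
  k=0: a=0, p=0, q=1
  k=1: a=15, p=1, q=15
  k=2: a=14, p=14, q=211
  k=3: a=17, p=239, q=3602
  k=4: a=17, p=4077, q=61445
  k=5: a=3, p=12470, q=187937
  k=6: a=3, p=41487, q=625256

41487/625256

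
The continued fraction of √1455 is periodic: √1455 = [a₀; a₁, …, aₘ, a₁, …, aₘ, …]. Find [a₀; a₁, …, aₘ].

[38; 6, 1, 11, 1, 6, 76]

a₀ = ⌊√1455⌋ = 38.
With m₀=0, d₀=1 and mₖ₊₁ = dₖaₖ − mₖ, dₖ₊₁ = (n − mₖ₊₁²)/dₖ, aₖ₊₁ = ⌊(a₀+mₖ₊₁)/dₖ₊₁⌋:
  k=1: m=38, d=11, a=6
  k=2: m=28, d=61, a=1
  k=3: m=33, d=6, a=11
  k=4: m=33, d=61, a=1
  k=5: m=28, d=11, a=6
  k=6: m=38, d=1, a=76
d=1 and a=2a₀=76 at k=6, so the next step gives (m, d) = (38, 11) again — its k=1 value — and the period has length 6.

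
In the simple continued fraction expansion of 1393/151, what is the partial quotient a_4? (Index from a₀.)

1393 = 9·151 + 34   →  a_0 = 9
151 = 4·34 + 15   →  a_1 = 4
34 = 2·15 + 4   →  a_2 = 2
15 = 3·4 + 3   →  a_3 = 3
4 = 1·3 + 1   →  a_4 = 1

1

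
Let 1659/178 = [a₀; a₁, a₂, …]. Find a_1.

3

1659 = 9·178 + 57   →  a_0 = 9
178 = 3·57 + 7   →  a_1 = 3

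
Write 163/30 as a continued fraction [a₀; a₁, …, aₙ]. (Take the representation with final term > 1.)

163 = 5·30 + 13
30 = 2·13 + 4
13 = 3·4 + 1
4 = 4·1 + 0  (stop)
So 163/30 = [5; 2, 3, 4].

[5; 2, 3, 4]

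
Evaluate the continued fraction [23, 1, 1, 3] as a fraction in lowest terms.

165/7

Fold from the inside: start with 3/1.
  1 + 1/3 = 4/3
  1 + 3/4 = 7/4
  23 + 4/7 = 165/7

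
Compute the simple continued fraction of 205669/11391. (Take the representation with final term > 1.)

205669 = 18*11391 + 631
11391 = 18*631 + 33
631 = 19*33 + 4
33 = 8*4 + 1
4 = 4*1 + 0  (stop)
So 205669/11391 = [18; 18, 19, 8, 4].

[18; 18, 19, 8, 4]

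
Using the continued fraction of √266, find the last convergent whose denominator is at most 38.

212/13

√266 = [16; 3, 4, 3, 32, …] (period length 4).
Convergents:
  p_0/q_0 = 16/1
  p_1/q_1 = 49/3
  p_2/q_2 = 212/13
  p_3/q_3 = 685/42
q_2 = 13 ≤ 38 < 42 = q_3, so the answer is 212/13.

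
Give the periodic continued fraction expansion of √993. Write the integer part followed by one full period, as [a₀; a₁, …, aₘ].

a₀ = ⌊√993⌋ = 31.
With m₀=0, d₀=1 and mₖ₊₁ = dₖaₖ − mₖ, dₖ₊₁ = (n − mₖ₊₁²)/dₖ, aₖ₊₁ = ⌊(a₀+mₖ₊₁)/dₖ₊₁⌋:
  k=1: m=31, d=32, a=1
  k=2: m=1, d=31, a=1
  k=3: m=30, d=3, a=20
  k=4: m=30, d=31, a=1
  k=5: m=1, d=32, a=1
  k=6: m=31, d=1, a=62
d=1 and a=2a₀=62 at k=6, so the next step gives (m, d) = (31, 32) again — its k=1 value — and the period has length 6.

[31; 1, 1, 20, 1, 1, 62]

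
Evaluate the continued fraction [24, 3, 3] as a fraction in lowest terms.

243/10

Fold from the inside: start with 3/1.
  3 + 1/3 = 10/3
  24 + 3/10 = 243/10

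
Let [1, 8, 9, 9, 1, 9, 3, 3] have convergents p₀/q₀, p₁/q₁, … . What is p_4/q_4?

Using pₖ = aₖpₖ₋₁ + pₖ₋₂, qₖ = aₖqₖ₋₁ + qₖ₋₂ (with p₋₁=1, p₋₂=0, q₋₁=0, q₋₂=1):
  k=0: a=1, p=1, q=1
  k=1: a=8, p=9, q=8
  k=2: a=9, p=82, q=73
  k=3: a=9, p=747, q=665
  k=4: a=1, p=829, q=738

829/738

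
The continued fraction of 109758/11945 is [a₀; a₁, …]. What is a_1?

5

109758 = 9·11945 + 2253   →  a_0 = 9
11945 = 5·2253 + 680   →  a_1 = 5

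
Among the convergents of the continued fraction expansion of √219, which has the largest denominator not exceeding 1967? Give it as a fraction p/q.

10951/740

√219 = [14; 1, 3, 1, 28, …] (period length 4).
Convergents:
  p_0/q_0 = 14/1
  p_1/q_1 = 15/1
  p_2/q_2 = 59/4
  p_3/q_3 = 74/5
  p_4/q_4 = 2131/144
  p_5/q_5 = 2205/149
  p_6/q_6 = 8746/591
  p_7/q_7 = 10951/740
  p_8/q_8 = 315374/21311
q_7 = 740 ≤ 1967 < 21311 = q_8, so the answer is 10951/740.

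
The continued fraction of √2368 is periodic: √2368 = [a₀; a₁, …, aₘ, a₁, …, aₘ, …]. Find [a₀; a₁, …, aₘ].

[48; 1, 1, 1, 23, 1, 1, 1, 96]

a₀ = ⌊√2368⌋ = 48.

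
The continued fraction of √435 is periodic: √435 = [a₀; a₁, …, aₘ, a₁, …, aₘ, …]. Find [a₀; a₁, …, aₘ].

[20; 1, 5, 1, 40]

a₀ = ⌊√435⌋ = 20.
With m₀=0, d₀=1 and mₖ₊₁ = dₖaₖ − mₖ, dₖ₊₁ = (n − mₖ₊₁²)/dₖ, aₖ₊₁ = ⌊(a₀+mₖ₊₁)/dₖ₊₁⌋:
  k=1: m=20, d=35, a=1
  k=2: m=15, d=6, a=5
  k=3: m=15, d=35, a=1
  k=4: m=20, d=1, a=40
d=1 and a=2a₀=40 at k=4, so the next step gives (m, d) = (20, 35) again — its k=1 value — and the period has length 4.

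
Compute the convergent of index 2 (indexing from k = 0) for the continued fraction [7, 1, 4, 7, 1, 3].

39/5

Using pₖ = aₖpₖ₋₁ + pₖ₋₂, qₖ = aₖqₖ₋₁ + qₖ₋₂ (with p₋₁=1, p₋₂=0, q₋₁=0, q₋₂=1):
  k=0: a=7, p=7, q=1
  k=1: a=1, p=8, q=1
  k=2: a=4, p=39, q=5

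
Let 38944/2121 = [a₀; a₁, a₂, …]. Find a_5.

38944 = 18·2121 + 766   →  a_0 = 18
2121 = 2·766 + 589   →  a_1 = 2
766 = 1·589 + 177   →  a_2 = 1
589 = 3·177 + 58   →  a_3 = 3
177 = 3·58 + 3   →  a_4 = 3
58 = 19·3 + 1   →  a_5 = 19

19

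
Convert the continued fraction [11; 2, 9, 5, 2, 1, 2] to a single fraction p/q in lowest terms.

9558/833

Fold from the inside: start with 2/1.
  1 + 1/2 = 3/2
  2 + 2/3 = 8/3
  5 + 3/8 = 43/8
  9 + 8/43 = 395/43
  2 + 43/395 = 833/395
  11 + 395/833 = 9558/833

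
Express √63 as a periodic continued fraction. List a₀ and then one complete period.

a₀ = ⌊√63⌋ = 7.
With m₀=0, d₀=1 and mₖ₊₁ = dₖaₖ − mₖ, dₖ₊₁ = (n − mₖ₊₁²)/dₖ, aₖ₊₁ = ⌊(a₀+mₖ₊₁)/dₖ₊₁⌋:
  k=1: m=7, d=14, a=1
  k=2: m=7, d=1, a=14
d=1 and a=2a₀=14 at k=2, so the next step gives (m, d) = (7, 14) again — its k=1 value — and the period has length 2.

[7; 1, 14]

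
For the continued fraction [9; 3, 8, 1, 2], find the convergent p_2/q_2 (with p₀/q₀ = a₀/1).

Using pₖ = aₖpₖ₋₁ + pₖ₋₂, qₖ = aₖqₖ₋₁ + qₖ₋₂ (with p₋₁=1, p₋₂=0, q₋₁=0, q₋₂=1):
  k=0: a=9, p=9, q=1
  k=1: a=3, p=28, q=3
  k=2: a=8, p=233, q=25

233/25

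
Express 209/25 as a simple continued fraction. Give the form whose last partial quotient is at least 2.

209 = 8×25 + 9
25 = 2×9 + 7
9 = 1×7 + 2
7 = 3×2 + 1
2 = 2×1 + 0  (stop)
So 209/25 = [8; 2, 1, 3, 2].

[8; 2, 1, 3, 2]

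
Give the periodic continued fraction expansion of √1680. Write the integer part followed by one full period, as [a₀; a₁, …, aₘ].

a₀ = ⌊√1680⌋ = 40.
With m₀=0, d₀=1 and mₖ₊₁ = dₖaₖ − mₖ, dₖ₊₁ = (n − mₖ₊₁²)/dₖ, aₖ₊₁ = ⌊(a₀+mₖ₊₁)/dₖ₊₁⌋:
  k=1: m=40, d=80, a=1
  k=2: m=40, d=1, a=80
d=1 and a=2a₀=80 at k=2, so the next step gives (m, d) = (40, 80) again — its k=1 value — and the period has length 2.

[40; 1, 80]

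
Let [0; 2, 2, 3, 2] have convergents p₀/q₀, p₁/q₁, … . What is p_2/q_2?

2/5

Using pₖ = aₖpₖ₋₁ + pₖ₋₂, qₖ = aₖqₖ₋₁ + qₖ₋₂ (with p₋₁=1, p₋₂=0, q₋₁=0, q₋₂=1):
  k=0: a=0, p=0, q=1
  k=1: a=2, p=1, q=2
  k=2: a=2, p=2, q=5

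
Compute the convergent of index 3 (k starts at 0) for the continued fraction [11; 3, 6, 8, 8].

1754/155

Using pₖ = aₖpₖ₋₁ + pₖ₋₂, qₖ = aₖqₖ₋₁ + qₖ₋₂ (with p₋₁=1, p₋₂=0, q₋₁=0, q₋₂=1):
  k=0: a=11, p=11, q=1
  k=1: a=3, p=34, q=3
  k=2: a=6, p=215, q=19
  k=3: a=8, p=1754, q=155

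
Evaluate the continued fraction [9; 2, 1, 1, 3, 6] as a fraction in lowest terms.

1061/113

Using pₖ = aₖpₖ₋₁ + pₖ₋₂ and qₖ = aₖqₖ₋₁ + qₖ₋₂:
  k=0: a=9, p=9, q=1
  k=1: a=2, p=19, q=2
  k=2: a=1, p=28, q=3
  k=3: a=1, p=47, q=5
  k=4: a=3, p=169, q=18
  k=5: a=6, p=1061, q=113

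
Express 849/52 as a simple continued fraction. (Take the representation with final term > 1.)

[16; 3, 17]

849 = 16·52 + 17
52 = 3·17 + 1
17 = 17·1 + 0  (stop)
So 849/52 = [16; 3, 17].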